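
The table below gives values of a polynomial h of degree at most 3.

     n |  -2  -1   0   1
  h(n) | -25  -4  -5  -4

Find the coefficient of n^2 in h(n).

1

Write h(n) = an^3 + bn^2 + cn + d. Substituting each data point gives a linear system:
  -8a + 4b - 2c + d = -25
  -a + b - c + d = -4
  d = -5
  a + b + c + d = -4
Solving the system yields a = 4, b = 1, c = -4, d = -5.
So h(n) = 4n^3 + n^2 - 4n - 5.
The coefficient of n^2 is 1.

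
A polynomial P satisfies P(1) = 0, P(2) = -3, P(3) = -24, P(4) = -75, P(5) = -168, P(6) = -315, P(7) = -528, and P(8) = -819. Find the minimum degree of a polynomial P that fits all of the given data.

3

Forward differences of the values at t = 1, 2, 3, 4, 5, 6, 7, 8:
  P  : 0  -3  -24  -75  -168  -315  -528  -819
  Δ  : -3  -21  -51  -93  -147  -213  -291
  Δ^2: -18  -30  -42  -54  -66  -78
  Δ^3: -12  -12  -12  -12  -12
  Δ^4: 0  0  0  0
  Δ^5: 0  0  0
  Δ^6: 0  0
  Δ^7: 0
The third differences are constant (-12) and nonzero, while all higher differences vanish, so the minimal degree is 3.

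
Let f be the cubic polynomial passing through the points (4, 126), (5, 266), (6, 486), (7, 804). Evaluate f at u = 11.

3416

Using the Lagrange interpolation formula with nodes 4, 5, 6, 7:
  L_0(u) = (u - 5)(u - 6)(u - 7) / -6
  L_1(u) = (u - 4)(u - 6)(u - 7) / 2
  L_2(u) = (u - 4)(u - 5)(u - 7) / -2
  L_3(u) = (u - 4)(u - 5)(u - 6) / 6
Then f(u) = 126·L_0(u) + 266·L_1(u) + 486·L_2(u) + 804·L_3(u).
Expanding and collecting terms gives f(u) = 3u^3 - 5u^2 + 2u + 6.
Evaluating at u = 11: f(11) = 3416.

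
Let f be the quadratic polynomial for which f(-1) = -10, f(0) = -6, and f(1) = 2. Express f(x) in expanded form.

f(x) = 2x^2 + 6x - 6

Write f(x) = ax^2 + bx + c. Substituting each data point gives a linear system:
  a - b + c = -10
  c = -6
  a + b + c = 2
Solving the system yields a = 2, b = 6, c = -6.
So f(x) = 2x^2 + 6x - 6.
Check: f(0) = -6. ✓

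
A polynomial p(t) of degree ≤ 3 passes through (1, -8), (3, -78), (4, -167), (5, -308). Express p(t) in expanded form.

Write p(t) = at^3 + bt^2 + ct + d. Substituting each data point gives a linear system:
  a + b + c + d = -8
  27a + 9b + 3c + d = -78
  64a + 16b + 4c + d = -167
  125a + 25b + 5c + d = -308
Solving the system yields a = -2, b = -2, c = -1, d = -3.
So p(t) = -2t^3 - 2t^2 - t - 3.
Check: p(4) = -167. ✓

p(t) = -2t^3 - 2t^2 - t - 3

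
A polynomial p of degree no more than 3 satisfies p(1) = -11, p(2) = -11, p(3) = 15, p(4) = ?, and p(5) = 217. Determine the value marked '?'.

The 4 known points determine the degree-3 polynomial uniquely.
Write p(t) = at^3 + bt^2 + ct + d. Substituting each data point gives a linear system:
  a + b + c + d = -11
  8a + 4b + 2c + d = -11
  27a + 9b + 3c + d = 15
  125a + 25b + 5c + d = 217
Solving the system yields a = 3, b = -5, c = -6, d = -3.
So p(t) = 3t^3 - 5t^2 - 6t - 3.
Then p(4) = 85.

85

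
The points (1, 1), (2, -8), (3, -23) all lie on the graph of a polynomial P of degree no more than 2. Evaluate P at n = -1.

Using the Lagrange interpolation formula with nodes 1, 2, 3:
  L_0(n) = (n - 2)(n - 3) / 2
  L_1(n) = (n - 1)(n - 3) / -1
  L_2(n) = (n - 1)(n - 2) / 2
Then P(n) = 1·L_0(n) - 8·L_1(n) - 23·L_2(n).
Expanding and collecting terms gives P(n) = -3n^2 + 4.
Evaluating at n = -1: P(-1) = 1.

1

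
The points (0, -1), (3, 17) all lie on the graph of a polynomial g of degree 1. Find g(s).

Write g(s) = as + b. Substituting each data point gives a linear system:
  b = -1
  3a + b = 17
Solving the system yields a = 6, b = -1.
So g(s) = 6s - 1.
Check: g(0) = -1. ✓

g(s) = 6s - 1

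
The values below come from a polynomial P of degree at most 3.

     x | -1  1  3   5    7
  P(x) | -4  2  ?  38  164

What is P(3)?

On equispaced nodes a degree-3 polynomial has vanishing fourth forward difference, so
  P(-1) - 4·P(1) + 6·P(3) - 4·P(5) + P(7) = 0.
Substituting the known values and solving for P(3):
  6·P(3) = 0
  P(3) = 0.

0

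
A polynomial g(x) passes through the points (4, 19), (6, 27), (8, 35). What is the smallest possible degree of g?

1

Forward differences of the values at x = 4, 6, 8:
  g  : 19  27  35
  Δ  : 8  8
  Δ^2: 0
The first differences are constant (8) and nonzero, while all higher differences vanish, so the minimal degree is 1.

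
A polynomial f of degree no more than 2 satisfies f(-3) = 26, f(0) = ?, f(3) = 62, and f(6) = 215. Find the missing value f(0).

On equispaced nodes a degree-2 polynomial has vanishing third forward difference, so
  - f(-3) + 3·f(0) - 3·f(3) + f(6) = 0.
Substituting the known values and solving for f(0):
  3·f(0) = -3
  f(0) = -1.

-1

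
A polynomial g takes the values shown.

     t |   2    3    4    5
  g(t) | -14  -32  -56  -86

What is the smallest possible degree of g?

2

Forward differences of the values at t = 2, 3, 4, 5:
  g  : -14  -32  -56  -86
  Δ  : -18  -24  -30
  Δ^2: -6  -6
  Δ^3: 0
The second differences are constant (-6) and nonzero, while all higher differences vanish, so the minimal degree is 2.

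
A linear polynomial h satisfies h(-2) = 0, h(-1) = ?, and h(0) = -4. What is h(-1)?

On equispaced nodes a degree-1 polynomial has vanishing second forward difference, so
  h(-2) - 2·h(-1) + h(0) = 0.
Substituting the known values and solving for h(-1):
  -2·h(-1) = 4
  h(-1) = -2.

-2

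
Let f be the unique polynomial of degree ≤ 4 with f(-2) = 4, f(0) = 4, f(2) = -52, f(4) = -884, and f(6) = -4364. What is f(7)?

-7997

Using the Lagrange interpolation formula with nodes -2, 0, 2, 4, 6:
  L_0(s) = s(s - 2)(s - 4)(s - 6) / 384
  L_1(s) = (s + 2)(s - 2)(s - 4)(s - 6) / -96
  L_2(s) = (s + 2)s(s - 4)(s - 6) / 64
  L_3(s) = (s + 2)s(s - 2)(s - 6) / -96
  L_4(s) = (s + 2)s(s - 2)(s - 4) / 384
Then f(s) = 4·L_0(s) + 4·L_1(s) - 52·L_2(s) - 884·L_3(s) - 4364·L_4(s).
Expanding and collecting terms gives f(s) = -3s⁴ - 3s³ + 5s² - 2s + 4.
Evaluating at s = 7: f(7) = -7997.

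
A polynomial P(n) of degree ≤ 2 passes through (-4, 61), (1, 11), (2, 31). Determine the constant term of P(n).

1

Write P(n) = an^2 + bn + c. Substituting each data point gives a linear system:
  16a - 4b + c = 61
  a + b + c = 11
  4a + 2b + c = 31
Solving the system yields a = 5, b = 5, c = 1.
So P(n) = 5n^2 + 5n + 1.
The constant term is 1.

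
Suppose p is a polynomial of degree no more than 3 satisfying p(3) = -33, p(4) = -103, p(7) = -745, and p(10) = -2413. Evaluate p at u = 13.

Write p(u) = au^3 + bu^2 + cu + d. Substituting each data point gives a linear system:
  27a + 9b + 3c + d = -33
  64a + 16b + 4c + d = -103
  343a + 49b + 7c + d = -745
  1000a + 100b + 10c + d = -2413
Solving the system yields a = -3, b = 6, c = -1, d = -3.
So p(u) = -3u^3 + 6u^2 - u - 3.
Then p(13) = -5593.

-5593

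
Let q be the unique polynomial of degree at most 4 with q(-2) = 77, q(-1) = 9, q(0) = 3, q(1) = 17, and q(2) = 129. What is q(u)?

q(u) = 5u^4 + 3u^3 + 5u^2 + u + 3

Write q(u) = au^4 + bu^3 + cu^2 + du + e. Substituting each data point gives a linear system:
  16a - 8b + 4c - 2d + e = 77
  a - b + c - d + e = 9
  e = 3
  a + b + c + d + e = 17
  16a + 8b + 4c + 2d + e = 129
Solving the system yields a = 5, b = 3, c = 5, d = 1, e = 3.
So q(u) = 5u⁴ + 3u³ + 5u² + u + 3.
Check: q(-2) = 77. ✓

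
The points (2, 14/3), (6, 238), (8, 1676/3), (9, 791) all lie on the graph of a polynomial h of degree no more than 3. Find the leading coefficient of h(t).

Write h(t) = at^3 + bt^2 + ct + d. Substituting each data point gives a linear system:
  8a + 4b + 2c + d = 14/3
  216a + 36b + 6c + d = 238
  512a + 64b + 8c + d = 1676/3
  729a + 81b + 9c + d = 791
Solving the system yields a = 1, b = 1, c = -5/3, d = -4.
So h(t) = t^3 + t^2 - (5/3)t - 4.
The leading coefficient is 1.

1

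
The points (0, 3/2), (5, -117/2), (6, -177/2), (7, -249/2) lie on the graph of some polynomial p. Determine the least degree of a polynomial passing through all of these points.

2

Divided differences on the nodes 0, 5, 6, 7:
  order 0: 3/2  -117/2  -177/2  -249/2
  order 1: -12  -30  -36
  order 2: -3  -3
  order 3: 0
The order-2 divided differences are all -3 (nonzero) and every higher order vanishes, so the data lies on a polynomial of degree exactly 2.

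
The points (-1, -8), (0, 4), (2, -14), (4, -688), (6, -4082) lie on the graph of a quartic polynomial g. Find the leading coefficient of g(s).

Write g(s) = as^4 + bs^3 + cs^2 + ds + e. Substituting each data point gives a linear system:
  a - b + c - d + e = -8
  e = 4
  16a + 8b + 4c + 2d + e = -14
  256a + 64b + 16c + 4d + e = -688
  1296a + 216b + 36c + 6d + e = -4082
Solving the system yields a = -4, b = 5, c = 0, d = 3, e = 4.
So g(s) = -4s^4 + 5s^3 + 3s + 4.
The leading coefficient is -4.

-4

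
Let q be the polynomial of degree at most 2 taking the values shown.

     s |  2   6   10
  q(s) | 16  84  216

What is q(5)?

61

Using the Lagrange interpolation formula with nodes 2, 6, 10:
  L_0(s) = (s - 6)(s - 10) / 32
  L_1(s) = (s - 2)(s - 10) / -16
  L_2(s) = (s - 2)(s - 6) / 32
Then q(s) = 16·L_0(s) + 84·L_1(s) + 216·L_2(s).
Expanding and collecting terms gives q(s) = 2s^2 + s + 6.
Evaluating at s = 5: q(5) = 61.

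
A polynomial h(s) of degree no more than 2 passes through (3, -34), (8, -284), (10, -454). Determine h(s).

Using the Lagrange interpolation formula with nodes 3, 8, 10:
  L_0(s) = (s - 8)(s - 10) / 35
  L_1(s) = (s - 3)(s - 10) / -10
  L_2(s) = (s - 3)(s - 8) / 14
Then h(s) = -34·L_0(s) - 284·L_1(s) - 454·L_2(s).
Expanding and collecting terms gives h(s) = -5s² + 5s - 4.
Check: h(8) = -284. ✓

h(s) = -5s^2 + 5s - 4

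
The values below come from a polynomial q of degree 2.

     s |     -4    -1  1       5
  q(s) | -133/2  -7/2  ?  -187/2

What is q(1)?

-3/2

The 3 known points determine the degree-2 polynomial uniquely.
Write q(s) = as^2 + bs + c. Substituting each data point gives a linear system:
  16a - 4b + c = -133/2
  a - b + c = -7/2
  25a + 5b + c = -187/2
Solving the system yields a = -4, b = 1, c = 3/2.
So q(s) = -4s² + s + 3/2.
Then q(1) = -3/2.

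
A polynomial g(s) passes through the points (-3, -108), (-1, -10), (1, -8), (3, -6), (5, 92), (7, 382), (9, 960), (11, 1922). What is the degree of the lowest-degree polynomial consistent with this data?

3

Forward differences of the values at s = -3, -1, 1, 3, 5, 7, 9, 11:
  g  : -108  -10  -8  -6  92  382  960  1922
  Δ  : 98  2  2  98  290  578  962
  Δ^2: -96  0  96  192  288  384
  Δ^3: 96  96  96  96  96
  Δ^4: 0  0  0  0
  Δ^5: 0  0  0
  Δ^6: 0  0
  Δ^7: 0
The third differences are constant (96) and nonzero, while all higher differences vanish, so the minimal degree is 3.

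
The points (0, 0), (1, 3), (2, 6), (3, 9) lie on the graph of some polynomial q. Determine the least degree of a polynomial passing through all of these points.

1

Forward differences of the values at s = 0, 1, 2, 3:
  q  : 0  3  6  9
  Δ  : 3  3  3
  Δ^2: 0  0
  Δ^3: 0
The first differences are constant (3) and nonzero, while all higher differences vanish, so the minimal degree is 1.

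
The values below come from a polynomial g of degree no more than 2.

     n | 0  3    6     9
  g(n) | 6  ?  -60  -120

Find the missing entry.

On equispaced nodes a degree-2 polynomial has vanishing third forward difference, so
  - g(0) + 3·g(3) - 3·g(6) + g(9) = 0.
Substituting the known values and solving for g(3):
  3·g(3) = -54
  g(3) = -18.

-18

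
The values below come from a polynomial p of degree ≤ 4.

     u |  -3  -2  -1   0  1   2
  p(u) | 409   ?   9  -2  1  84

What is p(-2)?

88

On equispaced nodes a degree-4 polynomial has vanishing fifth forward difference, so
  - p(-3) + 5·p(-2) - 10·p(-1) + 10·p(0) - 5·p(1) + p(2) = 0.
Substituting the known values and solving for p(-2):
  5·p(-2) = 440
  p(-2) = 88.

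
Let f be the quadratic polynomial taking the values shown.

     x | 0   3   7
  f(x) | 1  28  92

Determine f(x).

Write f(x) = ax^2 + bx + c. Substituting each data point gives a linear system:
  c = 1
  9a + 3b + c = 28
  49a + 7b + c = 92
Solving the system yields a = 1, b = 6, c = 1.
So f(x) = x² + 6x + 1.
Check: f(3) = 28. ✓

f(x) = x^2 + 6x + 1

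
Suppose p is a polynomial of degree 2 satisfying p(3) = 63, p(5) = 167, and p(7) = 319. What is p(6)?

237

Using the Lagrange interpolation formula with nodes 3, 5, 7:
  L_0(u) = (u - 5)(u - 7) / 8
  L_1(u) = (u - 3)(u - 7) / -4
  L_2(u) = (u - 3)(u - 5) / 8
Then p(u) = 63·L_0(u) + 167·L_1(u) + 319·L_2(u).
Expanding and collecting terms gives p(u) = 6u^2 + 4u - 3.
Evaluating at u = 6: p(6) = 237.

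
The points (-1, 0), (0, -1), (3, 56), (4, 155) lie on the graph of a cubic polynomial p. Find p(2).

Using the Lagrange interpolation formula with nodes -1, 0, 3, 4:
  L_0(n) = n(n - 3)(n - 4) / -20
  L_1(n) = (n + 1)(n - 3)(n - 4) / 12
  L_2(n) = (n + 1)n(n - 4) / -12
  L_3(n) = (n + 1)n(n - 3) / 20
Then p(n) = 0·L_0(n) - 1·L_1(n) + 56·L_2(n) + 155·L_3(n).
Expanding and collecting terms gives p(n) = 3n^3 - n^2 - 5n - 1.
Evaluating at n = 2: p(2) = 9.

9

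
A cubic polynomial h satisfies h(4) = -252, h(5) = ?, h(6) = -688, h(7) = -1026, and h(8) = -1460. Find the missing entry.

On equispaced nodes a degree-3 polynomial has vanishing fourth forward difference, so
  h(4) - 4·h(5) + 6·h(6) - 4·h(7) + h(8) = 0.
Substituting the known values and solving for h(5):
  -4·h(5) = 1736
  h(5) = -434.

-434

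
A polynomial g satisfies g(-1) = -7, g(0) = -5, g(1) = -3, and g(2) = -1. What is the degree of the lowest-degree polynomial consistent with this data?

1

Forward differences of the values at s = -1, 0, 1, 2:
  g  : -7  -5  -3  -1
  Δ  : 2  2  2
  Δ^2: 0  0
  Δ^3: 0
The first differences are constant (2) and nonzero, while all higher differences vanish, so the minimal degree is 1.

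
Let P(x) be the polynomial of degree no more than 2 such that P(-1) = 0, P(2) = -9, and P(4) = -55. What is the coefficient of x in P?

1

Write P(x) = ax^2 + bx + c. Substituting each data point gives a linear system:
  a - b + c = 0
  4a + 2b + c = -9
  16a + 4b + c = -55
Solving the system yields a = -4, b = 1, c = 5.
So P(x) = -4x^2 + x + 5.
The coefficient of x is 1.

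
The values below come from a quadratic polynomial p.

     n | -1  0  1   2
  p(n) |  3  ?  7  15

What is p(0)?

3

The 3 known points determine the degree-2 polynomial uniquely.
Write p(n) = an^2 + bn + c. Substituting each data point gives a linear system:
  a - b + c = 3
  a + b + c = 7
  4a + 2b + c = 15
Solving the system yields a = 2, b = 2, c = 3.
So p(n) = 2n^2 + 2n + 3.
Then p(0) = 3.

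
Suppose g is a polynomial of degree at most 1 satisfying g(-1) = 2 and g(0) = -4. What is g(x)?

g(x) = -6x - 4

Write g(x) = ax + b. Substituting each data point gives a linear system:
  -a + b = 2
  b = -4
Solving the system yields a = -6, b = -4.
So g(x) = -6x - 4.
Check: g(0) = -4. ✓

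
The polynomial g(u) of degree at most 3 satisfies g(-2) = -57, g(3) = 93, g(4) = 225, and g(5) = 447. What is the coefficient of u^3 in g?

4

Write g(u) = au^3 + bu^2 + cu + d. Substituting each data point gives a linear system:
  -8a + 4b - 2c + d = -57
  27a + 9b + 3c + d = 93
  64a + 16b + 4c + d = 225
  125a + 25b + 5c + d = 447
Solving the system yields a = 4, b = -3, c = 5, d = -3.
So g(u) = 4u^3 - 3u^2 + 5u - 3.
The leading coefficient is 4.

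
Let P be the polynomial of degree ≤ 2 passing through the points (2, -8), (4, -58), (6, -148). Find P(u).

Write P(u) = au^2 + bu + c. Substituting each data point gives a linear system:
  4a + 2b + c = -8
  16a + 4b + c = -58
  36a + 6b + c = -148
Solving the system yields a = -5, b = 5, c = 2.
So P(u) = -5u^2 + 5u + 2.
Check: P(2) = -8. ✓

P(u) = -5u^2 + 5u + 2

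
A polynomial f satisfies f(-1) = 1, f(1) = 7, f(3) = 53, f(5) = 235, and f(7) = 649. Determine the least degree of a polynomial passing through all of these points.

Forward differences of the values at x = -1, 1, 3, 5, 7:
  f  : 1  7  53  235  649
  Δ  : 6  46  182  414
  Δ^2: 40  136  232
  Δ^3: 96  96
  Δ^4: 0
The third differences are constant (96) and nonzero, while all higher differences vanish, so the minimal degree is 3.

3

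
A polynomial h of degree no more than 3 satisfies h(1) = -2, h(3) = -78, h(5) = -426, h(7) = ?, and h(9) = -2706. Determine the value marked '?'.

-1238

On equispaced nodes a degree-3 polynomial has vanishing fourth forward difference, so
  h(1) - 4·h(3) + 6·h(5) - 4·h(7) + h(9) = 0.
Substituting the known values and solving for h(7):
  -4·h(7) = 4952
  h(7) = -1238.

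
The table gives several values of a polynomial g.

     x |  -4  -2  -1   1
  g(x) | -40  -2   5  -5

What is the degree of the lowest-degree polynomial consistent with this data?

Divided differences on the nodes -4, -2, -1, 1:
  order 0: -40  -2  5  -5
  order 1: 19  7  -5
  order 2: -4  -4
  order 3: 0
The order-2 divided differences are all -4 (nonzero) and every higher order vanishes, so the data lies on a polynomial of degree exactly 2.

2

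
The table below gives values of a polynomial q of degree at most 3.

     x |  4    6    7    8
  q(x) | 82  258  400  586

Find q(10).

Using the Lagrange interpolation formula with nodes 4, 6, 7, 8:
  L_0(x) = (x - 6)(x - 7)(x - 8) / -24
  L_1(x) = (x - 4)(x - 7)(x - 8) / 4
  L_2(x) = (x - 4)(x - 6)(x - 8) / -3
  L_3(x) = (x - 4)(x - 6)(x - 7) / 8
Then q(x) = 82·L_0(x) + 258·L_1(x) + 400·L_2(x) + 586·L_3(x).
Expanding and collecting terms gives q(x) = x^3 + x^2 + 2x - 6.
Evaluating at x = 10: q(10) = 1114.

1114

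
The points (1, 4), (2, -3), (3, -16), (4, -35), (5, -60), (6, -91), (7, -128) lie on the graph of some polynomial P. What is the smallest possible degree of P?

Forward differences of the values at t = 1, 2, 3, 4, 5, 6, 7:
  P  : 4  -3  -16  -35  -60  -91  -128
  Δ  : -7  -13  -19  -25  -31  -37
  Δ^2: -6  -6  -6  -6  -6
  Δ^3: 0  0  0  0
  Δ^4: 0  0  0
  Δ^5: 0  0
  Δ^6: 0
The second differences are constant (-6) and nonzero, while all higher differences vanish, so the minimal degree is 2.

2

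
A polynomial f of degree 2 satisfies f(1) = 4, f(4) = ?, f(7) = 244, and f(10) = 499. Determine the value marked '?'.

The 3 known points determine the degree-2 polynomial uniquely.
Write f(n) = an^2 + bn + c. Substituting each data point gives a linear system:
  a + b + c = 4
  49a + 7b + c = 244
  100a + 10b + c = 499
Solving the system yields a = 5, b = 0, c = -1.
So f(n) = 5n² - 1.
Then f(4) = 79.

79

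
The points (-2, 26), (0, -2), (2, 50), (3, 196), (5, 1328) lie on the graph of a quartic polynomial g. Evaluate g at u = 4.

566

Write g(u) = au^4 + bu^3 + cu^2 + du + e. Substituting each data point gives a linear system:
  16a - 8b + 4c - 2d + e = 26
  e = -2
  16a + 8b + 4c + 2d + e = 50
  81a + 27b + 9c + 3d + e = 196
  625a + 125b + 25c + 5d + e = 1328
Solving the system yields a = 2, b = 0, c = 2, d = 6, e = -2.
So g(u) = 2u^4 + 2u^2 + 6u - 2.
Then g(4) = 566.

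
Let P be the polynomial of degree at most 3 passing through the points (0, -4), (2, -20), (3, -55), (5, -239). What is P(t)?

Using the Lagrange interpolation formula with nodes 0, 2, 3, 5:
  L_0(t) = (t - 2)(t - 3)(t - 5) / -30
  L_1(t) = t(t - 3)(t - 5) / 6
  L_2(t) = t(t - 2)(t - 5) / -6
  L_3(t) = t(t - 2)(t - 3) / 30
Then P(t) = -4·L_0(t) - 20·L_1(t) - 55·L_2(t) - 239·L_3(t).
Expanding and collecting terms gives P(t) = -2t^3 + t^2 - 2t - 4.
Check: P(5) = -239. ✓

P(t) = -2t^3 + t^2 - 2t - 4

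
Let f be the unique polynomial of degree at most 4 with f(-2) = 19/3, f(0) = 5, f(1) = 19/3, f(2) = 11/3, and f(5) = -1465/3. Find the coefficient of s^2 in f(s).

4

Write f(s) = as^4 + bs^3 + cs^2 + ds + e. Substituting each data point gives a linear system:
  16a - 8b + 4c - 2d + e = 19/3
  e = 5
  a + b + c + d + e = 19/3
  16a + 8b + 4c + 2d + e = 11/3
  625a + 125b + 25c + 5d + e = -1465/3
Solving the system yields a = -1, b = 1/3, c = 4, d = -2, e = 5.
So f(s) = -s⁴ + (1/3)s³ + 4s² - 2s + 5.
The coefficient of s^2 is 4.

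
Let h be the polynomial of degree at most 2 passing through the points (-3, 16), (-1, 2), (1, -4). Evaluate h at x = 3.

-2

Forward differences of the values at x = -3, -1, 1:
  h  : 16  2  -4
  Δ  : -14  -6
  Δ^2: 8
The second differences are constant, confirming degree 2.
Interpolating (Newton forward form) and evaluating at x = 3 gives h(3) = -2.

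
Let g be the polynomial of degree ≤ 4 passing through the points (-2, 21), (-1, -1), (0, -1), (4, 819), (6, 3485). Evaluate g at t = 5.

1799

Write g(t) = at^4 + bt^3 + ct^2 + dt + e. Substituting each data point gives a linear system:
  16a - 8b + 4c - 2d + e = 21
  a - b + c - d + e = -1
  e = -1
  256a + 64b + 16c + 4d + e = 819
  1296a + 216b + 36c + 6d + e = 3485
Solving the system yields a = 2, b = 3, c = 6, d = 5, e = -1.
So g(t) = 2t^4 + 3t^3 + 6t^2 + 5t - 1.
Then g(5) = 1799.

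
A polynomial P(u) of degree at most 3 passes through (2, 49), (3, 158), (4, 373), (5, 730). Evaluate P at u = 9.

4298

Write P(u) = au^3 + bu^2 + cu + d. Substituting each data point gives a linear system:
  8a + 4b + 2c + d = 49
  27a + 9b + 3c + d = 158
  64a + 16b + 4c + d = 373
  125a + 25b + 5c + d = 730
Solving the system yields a = 6, b = -1, c = 0, d = 5.
So P(u) = 6u^3 - u^2 + 5.
Then P(9) = 4298.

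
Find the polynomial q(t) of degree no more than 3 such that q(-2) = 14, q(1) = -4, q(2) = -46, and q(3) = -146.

Write q(t) = at^3 + bt^2 + ct + d. Substituting each data point gives a linear system:
  -8a + 4b - 2c + d = 14
  a + b + c + d = -4
  8a + 4b + 2c + d = -46
  27a + 9b + 3c + d = -146
Solving the system yields a = -4, b = -5, c = 1, d = 4.
So q(t) = -4t^3 - 5t^2 + t + 4.
Check: q(3) = -146. ✓

q(t) = -4t^3 - 5t^2 + t + 4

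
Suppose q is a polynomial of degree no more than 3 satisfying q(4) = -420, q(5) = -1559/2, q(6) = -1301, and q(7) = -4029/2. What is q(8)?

Forward differences of the values at s = 4, 5, 6, 7:
  q  : -420  -1559/2  -1301  -4029/2
  Δ  : -719/2  -1043/2  -1427/2
  Δ^2: -162  -192
  Δ^3: -30
The third differences are constant, confirming degree 3.
Interpolating (Newton forward form) and evaluating at s = 8 gives q(8) = -2950.

-2950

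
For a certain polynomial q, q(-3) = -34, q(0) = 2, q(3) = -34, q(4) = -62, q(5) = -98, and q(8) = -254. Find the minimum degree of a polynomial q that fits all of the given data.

Divided differences on the nodes -3, 0, 3, 4, 5, 8:
  order 0: -34  2  -34  -62  -98  -254
  order 1: 12  -12  -28  -36  -52
  order 2: -4  -4  -4  -4
  order 3: 0  0  0
  order 4: 0  0
  order 5: 0
The order-2 divided differences are all -4 (nonzero) and every higher order vanishes, so the data lies on a polynomial of degree exactly 2.

2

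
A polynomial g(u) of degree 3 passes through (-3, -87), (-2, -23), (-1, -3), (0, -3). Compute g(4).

Write g(u) = au^3 + bu^2 + cu + d. Substituting each data point gives a linear system:
  -27a + 9b - 3c + d = -87
  -8a + 4b - 2c + d = -23
  -a + b - c + d = -3
  d = -3
Solving the system yields a = 4, b = 2, c = -2, d = -3.
So g(u) = 4u^3 + 2u^2 - 2u - 3.
Then g(4) = 277.

277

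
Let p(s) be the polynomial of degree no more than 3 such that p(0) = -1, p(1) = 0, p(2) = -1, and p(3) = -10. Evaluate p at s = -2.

15

Using the Lagrange interpolation formula with nodes 0, 1, 2, 3:
  L_0(s) = (s - 1)(s - 2)(s - 3) / -6
  L_1(s) = s(s - 2)(s - 3) / 2
  L_2(s) = s(s - 1)(s - 3) / -2
  L_3(s) = s(s - 1)(s - 2) / 6
Then p(s) = -1·L_0(s) + 0·L_1(s) - 1·L_2(s) - 10·L_3(s).
Expanding and collecting terms gives p(s) = -s³ + 2s² - 1.
Evaluating at s = -2: p(-2) = 15.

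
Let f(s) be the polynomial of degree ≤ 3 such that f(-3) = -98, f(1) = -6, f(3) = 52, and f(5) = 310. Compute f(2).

Using the Lagrange interpolation formula with nodes -3, 1, 3, 5:
  L_0(s) = (s - 1)(s - 3)(s - 5) / -192
  L_1(s) = (s + 3)(s - 3)(s - 5) / 32
  L_2(s) = (s + 3)(s - 1)(s - 5) / -24
  L_3(s) = (s + 3)(s - 1)(s - 3) / 64
Then f(s) = -98·L_0(s) - 6·L_1(s) + 52·L_2(s) + 310·L_3(s).
Expanding and collecting terms gives f(s) = 3s^3 - 2s^2 - 2s - 5.
Evaluating at s = 2: f(2) = 7.

7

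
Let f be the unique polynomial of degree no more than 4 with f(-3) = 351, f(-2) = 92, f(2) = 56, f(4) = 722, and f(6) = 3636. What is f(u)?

Using the Lagrange interpolation formula with nodes -3, -2, 2, 4, 6:
  L_0(u) = (u + 2)(u - 2)(u - 4)(u - 6) / 315
  L_1(u) = (u + 3)(u - 2)(u - 4)(u - 6) / -192
  L_2(u) = (u + 3)(u + 2)(u - 4)(u - 6) / 160
  L_3(u) = (u + 3)(u + 2)(u - 2)(u - 6) / -168
  L_4(u) = (u + 3)(u + 2)(u - 2)(u - 4) / 576
Then f(u) = 351·L_0(u) + 92·L_1(u) + 56·L_2(u) + 722·L_3(u) + 3636·L_4(u).
Expanding and collecting terms gives f(u) = 3u^4 - 2u^3 + 5u^2 - u + 6.
Check: f(4) = 722. ✓

f(u) = 3u^4 - 2u^3 + 5u^2 - u + 6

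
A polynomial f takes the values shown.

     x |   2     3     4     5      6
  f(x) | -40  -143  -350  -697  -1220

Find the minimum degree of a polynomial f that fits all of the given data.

Forward differences of the values at x = 2, 3, 4, 5, 6:
  f  : -40  -143  -350  -697  -1220
  Δ  : -103  -207  -347  -523
  Δ^2: -104  -140  -176
  Δ^3: -36  -36
  Δ^4: 0
The third differences are constant (-36) and nonzero, while all higher differences vanish, so the minimal degree is 3.

3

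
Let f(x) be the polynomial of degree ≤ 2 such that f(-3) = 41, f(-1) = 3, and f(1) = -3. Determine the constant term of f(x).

-4

Write f(x) = ax^2 + bx + c. Substituting each data point gives a linear system:
  9a - 3b + c = 41
  a - b + c = 3
  a + b + c = -3
Solving the system yields a = 4, b = -3, c = -4.
So f(x) = 4x^2 - 3x - 4.
The constant term is -4.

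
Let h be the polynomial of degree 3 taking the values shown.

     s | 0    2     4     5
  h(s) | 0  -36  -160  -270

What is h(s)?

Using the Lagrange interpolation formula with nodes 0, 2, 4, 5:
  L_0(s) = (s - 2)(s - 4)(s - 5) / -40
  L_1(s) = s(s - 4)(s - 5) / 12
  L_2(s) = s(s - 2)(s - 5) / -8
  L_3(s) = s(s - 2)(s - 4) / 15
Then h(s) = 0·L_0(s) - 36·L_1(s) - 160·L_2(s) - 270·L_3(s).
Expanding and collecting terms gives h(s) = -s^3 - 5s^2 - 4s.
Check: h(4) = -160. ✓

h(s) = -s^3 - 5s^2 - 4s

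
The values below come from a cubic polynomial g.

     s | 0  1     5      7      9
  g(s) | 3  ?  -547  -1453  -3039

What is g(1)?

The 4 known points determine the degree-3 polynomial uniquely.
Write g(s) = as^3 + bs^2 + cs + d. Substituting each data point gives a linear system:
  d = 3
  125a + 25b + 5c + d = -547
  343a + 49b + 7c + d = -1453
  729a + 81b + 9c + d = -3039
Solving the system yields a = -4, b = -1, c = -5, d = 3.
So g(s) = -4s^3 - s^2 - 5s + 3.
Then g(1) = -7.

-7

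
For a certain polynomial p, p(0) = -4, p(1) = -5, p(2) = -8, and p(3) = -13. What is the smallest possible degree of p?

Forward differences of the values at x = 0, 1, 2, 3:
  p  : -4  -5  -8  -13
  Δ  : -1  -3  -5
  Δ^2: -2  -2
  Δ^3: 0
The second differences are constant (-2) and nonzero, while all higher differences vanish, so the minimal degree is 2.

2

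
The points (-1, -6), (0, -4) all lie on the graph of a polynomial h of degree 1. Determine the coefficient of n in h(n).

Write h(n) = an + b. Substituting each data point gives a linear system:
  -a + b = -6
  b = -4
Solving the system yields a = 2, b = -4.
So h(n) = 2n - 4.
The leading coefficient is 2.

2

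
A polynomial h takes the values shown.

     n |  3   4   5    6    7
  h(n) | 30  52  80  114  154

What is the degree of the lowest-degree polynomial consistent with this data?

2

Forward differences of the values at n = 3, 4, 5, 6, 7:
  h  : 30  52  80  114  154
  Δ  : 22  28  34  40
  Δ^2: 6  6  6
  Δ^3: 0  0
  Δ^4: 0
The second differences are constant (6) and nonzero, while all higher differences vanish, so the minimal degree is 2.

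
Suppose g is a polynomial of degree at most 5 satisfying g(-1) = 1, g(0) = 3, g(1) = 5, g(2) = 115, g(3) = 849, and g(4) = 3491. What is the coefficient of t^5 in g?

Write g(t) = at^5 + bt^4 + ct^3 + dt^2 + et + k. Substituting each data point gives a linear system:
  -a + b - c + d - e + k = 1
  k = 3
  a + b + c + d + e + k = 5
  32a + 16b + 8c + 4d + 2e + k = 115
  243a + 81b + 27c + 9d + 3e + k = 849
  1024a + 256b + 64c + 16d + 4e + k = 3491
Solving the system yields a = 3, b = 2, c = -1, d = -2, e = 0, k = 3.
So g(t) = 3t⁵ + 2t⁴ - t³ - 2t² + 3.
The leading coefficient is 3.

3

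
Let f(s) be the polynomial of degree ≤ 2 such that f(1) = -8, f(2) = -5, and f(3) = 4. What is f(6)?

Forward differences of the values at s = 1, 2, 3:
  f  : -8  -5  4
  Δ  : 3  9
  Δ^2: 6
The second differences are constant, confirming degree 2.
Interpolating (Newton forward form) and evaluating at s = 6 gives f(6) = 67.

67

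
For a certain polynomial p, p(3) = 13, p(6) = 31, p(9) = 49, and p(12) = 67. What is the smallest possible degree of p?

1

Forward differences of the values at t = 3, 6, 9, 12:
  p  : 13  31  49  67
  Δ  : 18  18  18
  Δ^2: 0  0
  Δ^3: 0
The first differences are constant (18) and nonzero, while all higher differences vanish, so the minimal degree is 1.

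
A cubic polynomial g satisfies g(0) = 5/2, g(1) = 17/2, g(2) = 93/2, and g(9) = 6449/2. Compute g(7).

3113/2

Write g(u) = au^3 + bu^2 + cu + d. Substituting each data point gives a linear system:
  d = 5/2
  a + b + c + d = 17/2
  8a + 4b + 2c + d = 93/2
  729a + 81b + 9c + d = 6449/2
Solving the system yields a = 4, b = 4, c = -2, d = 5/2.
So g(u) = 4u^3 + 4u^2 - 2u + 5/2.
Then g(7) = 3113/2.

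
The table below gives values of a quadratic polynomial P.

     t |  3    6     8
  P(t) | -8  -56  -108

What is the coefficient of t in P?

Write P(t) = at^2 + bt + c. Substituting each data point gives a linear system:
  9a + 3b + c = -8
  36a + 6b + c = -56
  64a + 8b + c = -108
Solving the system yields a = -2, b = 2, c = 4.
So P(t) = -2t² + 2t + 4.
The coefficient of t is 2.

2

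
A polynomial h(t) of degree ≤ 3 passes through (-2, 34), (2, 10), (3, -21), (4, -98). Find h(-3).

Write h(t) = at^3 + bt^2 + ct + d. Substituting each data point gives a linear system:
  -8a + 4b - 2c + d = 34
  8a + 4b + 2c + d = 10
  27a + 9b + 3c + d = -21
  64a + 16b + 4c + d = -98
Solving the system yields a = -3, b = 4, c = 6, d = 6.
So h(t) = -3t³ + 4t² + 6t + 6.
Then h(-3) = 105.

105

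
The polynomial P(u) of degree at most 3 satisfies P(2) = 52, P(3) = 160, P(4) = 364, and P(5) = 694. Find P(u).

Write P(u) = au^3 + bu^2 + cu + d. Substituting each data point gives a linear system:
  8a + 4b + 2c + d = 52
  27a + 9b + 3c + d = 160
  64a + 16b + 4c + d = 364
  125a + 25b + 5c + d = 694
Solving the system yields a = 5, b = 3, c = -2, d = 4.
So P(u) = 5u³ + 3u² - 2u + 4.
Check: P(5) = 694. ✓

P(u) = 5u^3 + 3u^2 - 2u + 4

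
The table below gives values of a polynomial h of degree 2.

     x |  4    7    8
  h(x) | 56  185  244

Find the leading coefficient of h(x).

Write h(x) = ax^2 + bx + c. Substituting each data point gives a linear system:
  16a + 4b + c = 56
  49a + 7b + c = 185
  64a + 8b + c = 244
Solving the system yields a = 4, b = -1, c = -4.
So h(x) = 4x^2 - x - 4.
The leading coefficient is 4.

4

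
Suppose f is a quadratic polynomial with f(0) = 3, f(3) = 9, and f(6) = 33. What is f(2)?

5

Forward differences of the values at t = 0, 3, 6:
  f  : 3  9  33
  Δ  : 6  24
  Δ^2: 18
The second differences are constant, confirming degree 2.
Interpolating (Newton forward form) and evaluating at t = 2 gives f(2) = 5.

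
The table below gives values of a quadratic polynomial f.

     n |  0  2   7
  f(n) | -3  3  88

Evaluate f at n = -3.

18

Write f(n) = an^2 + bn + c. Substituting each data point gives a linear system:
  c = -3
  4a + 2b + c = 3
  49a + 7b + c = 88
Solving the system yields a = 2, b = -1, c = -3.
So f(n) = 2n² - n - 3.
Then f(-3) = 18.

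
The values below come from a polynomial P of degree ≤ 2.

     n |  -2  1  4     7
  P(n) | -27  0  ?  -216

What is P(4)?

On equispaced nodes a degree-2 polynomial has vanishing third forward difference, so
  - P(-2) + 3·P(1) - 3·P(4) + P(7) = 0.
Substituting the known values and solving for P(4):
  -3·P(4) = 189
  P(4) = -63.

-63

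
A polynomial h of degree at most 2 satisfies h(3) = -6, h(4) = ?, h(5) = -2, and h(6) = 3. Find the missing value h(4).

The 3 known points determine the degree-2 polynomial uniquely.
Write h(t) = at^2 + bt + c. Substituting each data point gives a linear system:
  9a + 3b + c = -6
  25a + 5b + c = -2
  36a + 6b + c = 3
Solving the system yields a = 1, b = -6, c = 3.
So h(t) = t² - 6t + 3.
Then h(4) = -5.

-5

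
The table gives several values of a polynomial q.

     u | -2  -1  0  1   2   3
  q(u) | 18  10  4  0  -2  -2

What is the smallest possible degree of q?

Forward differences of the values at u = -2, -1, 0, 1, 2, 3:
  q  : 18  10  4  0  -2  -2
  Δ  : -8  -6  -4  -2  0
  Δ^2: 2  2  2  2
  Δ^3: 0  0  0
  Δ^4: 0  0
  Δ^5: 0
The second differences are constant (2) and nonzero, while all higher differences vanish, so the minimal degree is 2.

2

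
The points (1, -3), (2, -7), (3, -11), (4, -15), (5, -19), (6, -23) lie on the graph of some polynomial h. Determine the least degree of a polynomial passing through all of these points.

Forward differences of the values at t = 1, 2, 3, 4, 5, 6:
  h  : -3  -7  -11  -15  -19  -23
  Δ  : -4  -4  -4  -4  -4
  Δ^2: 0  0  0  0
  Δ^3: 0  0  0
  Δ^4: 0  0
  Δ^5: 0
The first differences are constant (-4) and nonzero, while all higher differences vanish, so the minimal degree is 1.

1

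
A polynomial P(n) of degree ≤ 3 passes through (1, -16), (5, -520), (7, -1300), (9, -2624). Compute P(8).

Write P(n) = an^3 + bn^2 + cn + d. Substituting each data point gives a linear system:
  a + b + c + d = -16
  125a + 25b + 5c + d = -520
  343a + 49b + 7c + d = -1300
  729a + 81b + 9c + d = -2624
Solving the system yields a = -3, b = -5, c = -3, d = -5.
So P(n) = -3n³ - 5n² - 3n - 5.
Then P(8) = -1885.

-1885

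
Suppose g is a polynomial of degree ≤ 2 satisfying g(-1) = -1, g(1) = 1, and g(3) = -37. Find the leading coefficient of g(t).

-5

Write g(t) = at^2 + bt + c. Substituting each data point gives a linear system:
  a - b + c = -1
  a + b + c = 1
  9a + 3b + c = -37
Solving the system yields a = -5, b = 1, c = 5.
So g(t) = -5t² + t + 5.
The leading coefficient is -5.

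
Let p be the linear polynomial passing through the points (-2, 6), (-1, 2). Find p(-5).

18

Write p(n) = an + b. Substituting each data point gives a linear system:
  -2a + b = 6
  -a + b = 2
Solving the system yields a = -4, b = -2.
So p(n) = -4n - 2.
Then p(-5) = 18.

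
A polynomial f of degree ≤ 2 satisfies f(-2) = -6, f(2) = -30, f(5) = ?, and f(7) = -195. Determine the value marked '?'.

-111

The 3 known points determine the degree-2 polynomial uniquely.
Write f(u) = au^2 + bu + c. Substituting each data point gives a linear system:
  4a - 2b + c = -6
  4a + 2b + c = -30
  49a + 7b + c = -195
Solving the system yields a = -3, b = -6, c = -6.
So f(u) = -3u^2 - 6u - 6.
Then f(5) = -111.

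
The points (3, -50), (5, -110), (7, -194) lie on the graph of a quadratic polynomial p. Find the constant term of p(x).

Write p(x) = ax^2 + bx + c. Substituting each data point gives a linear system:
  9a + 3b + c = -50
  25a + 5b + c = -110
  49a + 7b + c = -194
Solving the system yields a = -3, b = -6, c = -5.
So p(x) = -3x^2 - 6x - 5.
The constant term is -5.

-5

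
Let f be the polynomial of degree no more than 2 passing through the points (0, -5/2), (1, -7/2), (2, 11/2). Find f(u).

Write f(u) = au^2 + bu + c. Substituting each data point gives a linear system:
  c = -5/2
  a + b + c = -7/2
  4a + 2b + c = 11/2
Solving the system yields a = 5, b = -6, c = -5/2.
So f(u) = 5u² - 6u - 5/2.
Check: f(2) = 11/2. ✓

f(u) = 5u^2 - 6u - 5/2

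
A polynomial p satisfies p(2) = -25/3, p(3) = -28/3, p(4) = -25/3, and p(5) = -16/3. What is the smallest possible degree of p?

Forward differences of the values at u = 2, 3, 4, 5:
  p  : -25/3  -28/3  -25/3  -16/3
  Δ  : -1  1  3
  Δ^2: 2  2
  Δ^3: 0
The second differences are constant (2) and nonzero, while all higher differences vanish, so the minimal degree is 2.

2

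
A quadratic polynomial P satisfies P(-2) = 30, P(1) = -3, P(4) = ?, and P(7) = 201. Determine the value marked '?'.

On equispaced nodes a degree-2 polynomial has vanishing third forward difference, so
  - P(-2) + 3·P(1) - 3·P(4) + P(7) = 0.
Substituting the known values and solving for P(4):
  -3·P(4) = -162
  P(4) = 54.

54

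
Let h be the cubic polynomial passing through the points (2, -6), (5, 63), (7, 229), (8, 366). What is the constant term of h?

Write h(x) = ax^3 + bx^2 + cx + d. Substituting each data point gives a linear system:
  8a + 4b + 2c + d = -6
  125a + 25b + 5c + d = 63
  343a + 49b + 7c + d = 229
  512a + 64b + 8c + d = 366
Solving the system yields a = 1, b = -2, c = -2, d = -2.
So h(x) = x^3 - 2x^2 - 2x - 2.
The constant term is -2.

-2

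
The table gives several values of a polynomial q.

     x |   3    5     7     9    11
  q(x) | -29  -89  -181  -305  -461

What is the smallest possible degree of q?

Forward differences of the values at x = 3, 5, 7, 9, 11:
  q  : -29  -89  -181  -305  -461
  Δ  : -60  -92  -124  -156
  Δ^2: -32  -32  -32
  Δ^3: 0  0
  Δ^4: 0
The second differences are constant (-32) and nonzero, while all higher differences vanish, so the minimal degree is 2.

2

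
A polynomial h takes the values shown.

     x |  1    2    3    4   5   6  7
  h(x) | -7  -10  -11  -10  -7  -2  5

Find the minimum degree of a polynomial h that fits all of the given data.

Forward differences of the values at x = 1, 2, 3, 4, 5, 6, 7:
  h  : -7  -10  -11  -10  -7  -2  5
  Δ  : -3  -1  1  3  5  7
  Δ^2: 2  2  2  2  2
  Δ^3: 0  0  0  0
  Δ^4: 0  0  0
  Δ^5: 0  0
  Δ^6: 0
The second differences are constant (2) and nonzero, while all higher differences vanish, so the minimal degree is 2.

2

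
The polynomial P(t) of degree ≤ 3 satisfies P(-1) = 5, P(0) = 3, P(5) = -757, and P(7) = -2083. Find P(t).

Write P(t) = at^3 + bt^2 + ct + d. Substituting each data point gives a linear system:
  -a + b - c + d = 5
  d = 3
  125a + 25b + 5c + d = -757
  343a + 49b + 7c + d = -2083
Solving the system yields a = -6, b = -1, c = 3, d = 3.
So P(t) = -6t^3 - t^2 + 3t + 3.
Check: P(0) = 3. ✓

P(t) = -6t^3 - t^2 + 3t + 3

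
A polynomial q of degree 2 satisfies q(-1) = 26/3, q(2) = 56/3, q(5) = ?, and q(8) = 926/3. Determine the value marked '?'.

356/3

On equispaced nodes a degree-2 polynomial has vanishing third forward difference, so
  - q(-1) + 3·q(2) - 3·q(5) + q(8) = 0.
Substituting the known values and solving for q(5):
  -3·q(5) = -356
  q(5) = 356/3.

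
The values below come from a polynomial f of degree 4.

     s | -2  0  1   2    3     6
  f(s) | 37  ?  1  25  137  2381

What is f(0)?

-1

The 5 known points determine the degree-4 polynomial uniquely.
Write f(s) = as^4 + bs^3 + cs^2 + ds + e. Substituting each data point gives a linear system:
  16a - 8b + 4c - 2d + e = 37
  a + b + c + d + e = 1
  16a + 8b + 4c + 2d + e = 25
  81a + 27b + 9c + 3d + e = 137
  1296a + 216b + 36c + 6d + e = 2381
Solving the system yields a = 2, b = -1, c = 0, d = 1, e = -1.
So f(s) = 2s^4 - s^3 + s - 1.
Then f(0) = -1.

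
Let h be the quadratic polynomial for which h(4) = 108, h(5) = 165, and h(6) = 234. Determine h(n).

h(n) = 6n^2 + 3n

Write h(n) = an^2 + bn + c. Substituting each data point gives a linear system:
  16a + 4b + c = 108
  25a + 5b + c = 165
  36a + 6b + c = 234
Solving the system yields a = 6, b = 3, c = 0.
So h(n) = 6n^2 + 3n.
Check: h(6) = 234. ✓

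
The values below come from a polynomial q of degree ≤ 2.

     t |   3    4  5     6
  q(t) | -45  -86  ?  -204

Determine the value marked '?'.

The 3 known points determine the degree-2 polynomial uniquely.
Write q(t) = at^2 + bt + c. Substituting each data point gives a linear system:
  9a + 3b + c = -45
  16a + 4b + c = -86
  36a + 6b + c = -204
Solving the system yields a = -6, b = 1, c = 6.
So q(t) = -6t^2 + t + 6.
Then q(5) = -139.

-139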